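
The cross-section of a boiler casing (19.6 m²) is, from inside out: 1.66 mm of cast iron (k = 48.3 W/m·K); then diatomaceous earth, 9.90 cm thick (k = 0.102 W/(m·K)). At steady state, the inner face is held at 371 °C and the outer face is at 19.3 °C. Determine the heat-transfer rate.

Treat each layer as a resistance in series:
  R_cast iron = L/(kA) = 0.00166/(48.3·19.6) = 1.753×10^-6 K/W
  R_diatomaceous earth = L/(kA) = 0.0990/(0.102·19.6) = 0.04952 K/W
ΣR = 1.753×10^-6 + 0.04952 = 0.04952 K/W
Q = ΔT/ΣR = (371 °C − 19.3 °C)/0.04952 = 7100 W

Q = 7100 W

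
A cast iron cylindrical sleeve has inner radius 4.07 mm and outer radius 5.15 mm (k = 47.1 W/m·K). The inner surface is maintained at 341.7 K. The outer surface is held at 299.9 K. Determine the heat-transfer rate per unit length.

Q' = 52600 W/m

Q' = 2πk·ΔT/ln(r₂/r₁) = 2π × 47.1 × 41.8 / ln(0.00515/0.00407) = 52600 W/m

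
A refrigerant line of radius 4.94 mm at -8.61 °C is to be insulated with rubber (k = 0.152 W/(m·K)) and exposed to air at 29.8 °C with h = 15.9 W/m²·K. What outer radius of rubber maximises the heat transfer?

r_cr = 0.956 cm

For a cylinder, r_cr = k_ins/h = 0.152/15.9 = 0.00956 m = 0.956 cm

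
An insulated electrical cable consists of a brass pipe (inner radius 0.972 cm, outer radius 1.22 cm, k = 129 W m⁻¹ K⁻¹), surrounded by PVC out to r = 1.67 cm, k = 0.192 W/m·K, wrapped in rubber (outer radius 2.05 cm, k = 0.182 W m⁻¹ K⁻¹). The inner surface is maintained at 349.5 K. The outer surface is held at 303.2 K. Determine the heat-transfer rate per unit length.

Series thermal resistances, inner to outer:
  R'_brass = ln(0.0122/0.00972)/(2πk) = 0.2273/(2π·129) = 2.804×10^-4 m·K/W
  R'_PVC = ln(0.0167/0.0122)/(2πk) = 0.3140/(2π·0.192) = 0.2603 m·K/W
  R'_rubber = ln(0.0205/0.0167)/(2πk) = 0.2050/(2π·0.182) = 0.1793 m·K/W
ΣR = 2.804×10^-4 + 0.2603 + 0.1793 = 0.4399 m·K/W
Q' = ΔT/ΣR = (349.5 K − 303.2 K)/0.4399 = 105 W/m

Q' = 105 W/m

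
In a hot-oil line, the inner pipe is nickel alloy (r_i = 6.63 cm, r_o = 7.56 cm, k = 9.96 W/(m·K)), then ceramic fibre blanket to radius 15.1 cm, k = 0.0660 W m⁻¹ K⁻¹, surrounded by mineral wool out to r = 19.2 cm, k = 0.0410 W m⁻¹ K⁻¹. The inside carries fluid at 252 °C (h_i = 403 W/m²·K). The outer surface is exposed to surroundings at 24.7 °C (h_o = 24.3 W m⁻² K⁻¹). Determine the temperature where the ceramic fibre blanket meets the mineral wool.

T = 108 °C

Treat each layer as a resistance in series:
  R'_conv,in = 1/(2πr h) = 1/(2π·0.0663·403) = 0.005957 m·K/W
  R'_nickel alloy = ln(0.0756/0.0663)/(2πk) = 0.1313/(2π·9.96) = 0.002098 m·K/W
  R'_ceramic fibre blanket = ln(0.151/0.0756)/(2πk) = 0.6918/(2π·0.0660) = 1.668 m·K/W
  R'_mineral wool = ln(0.192/0.151)/(2πk) = 0.2402/(2π·0.0410) = 0.9325 m·K/W
  R'_conv,out = 1/(2πr h) = 1/(2π·0.192·24.3) = 0.03411 m·K/W
ΣR = 0.005957 + 0.002098 + 1.668 + 0.9325 + 0.03411 = 2.643 m·K/W
Q' = ΔT/ΣR = (252 °C − 24.7 °C)/2.643 = 86.00 W/m
From the inner boundary to the ceramic fibre blanket/mineral wool interface, ΣR_partial = 1.676 m·K/W.
T_interface = T_in − Q'·ΣR_partial = 252 °C − (86.00)(1.676) = 108 °C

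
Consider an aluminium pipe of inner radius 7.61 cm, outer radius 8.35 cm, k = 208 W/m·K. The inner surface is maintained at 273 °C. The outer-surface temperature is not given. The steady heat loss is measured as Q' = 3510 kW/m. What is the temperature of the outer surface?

Series resistances:
  R'_aluminium = ln(0.0835/0.0761)/(2πk) = 0.09280/(2π·208) = 7.101×10^-5 m·K/W
ΣR = 7.101×10^-5 m·K/W
ΔT = Q'·ΣR = 3.51×10^6 × 7.101×10^-5 = 249.2 K
Heat flows outward, so T_out = T_in − ΔT = 273 − 249.2 = 23.8 °C

T_out = 23.8 °C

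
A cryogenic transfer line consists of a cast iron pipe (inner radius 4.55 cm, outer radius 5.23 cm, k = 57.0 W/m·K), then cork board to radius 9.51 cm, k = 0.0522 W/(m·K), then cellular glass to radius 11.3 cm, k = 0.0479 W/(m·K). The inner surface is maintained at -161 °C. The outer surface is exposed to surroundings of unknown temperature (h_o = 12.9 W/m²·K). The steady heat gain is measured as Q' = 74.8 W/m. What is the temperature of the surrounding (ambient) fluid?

T_out = 26.4 °C

Series resistances:
  R'_cast iron = ln(0.0523/0.0455)/(2πk) = 0.1393/(2π·57.0) = 3.889×10^-4 m·K/W
  R'_cork board = ln(0.0951/0.0523)/(2πk) = 0.5979/(2π·0.0522) = 1.823 m·K/W
  R'_cellular glass = ln(0.113/0.0951)/(2πk) = 0.1725/(2π·0.0479) = 0.5730 m·K/W
  R'_conv,out = 1/(2πr h) = 1/(2π·0.113·12.9) = 0.1092 m·K/W
ΣR = 2.506 m·K/W
ΔT = Q'·ΣR = 74.8 × 2.506 = 187.4 K
Heat flows inward, so T_out = T_in + ΔT = -161 + 187.4 = 26.4 °C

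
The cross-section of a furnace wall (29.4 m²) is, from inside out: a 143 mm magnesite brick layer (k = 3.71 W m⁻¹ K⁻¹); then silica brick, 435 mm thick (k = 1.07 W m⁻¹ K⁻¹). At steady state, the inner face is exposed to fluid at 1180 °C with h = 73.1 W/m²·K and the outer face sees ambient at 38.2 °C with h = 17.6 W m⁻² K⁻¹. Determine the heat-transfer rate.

Q = 65.1 kW

Series thermal resistances, inner to outer:
  R_conv,in = 1/(hA) = 1/(73.1·29.4) = 4.653×10^-4 K/W
  R_magnesite brick = L/(kA) = 0.143/(3.71·29.4) = 0.001311 K/W
  R_silica brick = L/(kA) = 0.435/(1.07·29.4) = 0.01383 K/W
  R_conv,out = 1/(hA) = 1/(17.6·29.4) = 0.001933 K/W
ΣR = 4.653×10^-4 + 0.001311 + 0.01383 + 0.001933 = 0.01754 K/W
Q = ΔT/ΣR = (1180 °C − 38.2 °C)/0.01754 = 65100 W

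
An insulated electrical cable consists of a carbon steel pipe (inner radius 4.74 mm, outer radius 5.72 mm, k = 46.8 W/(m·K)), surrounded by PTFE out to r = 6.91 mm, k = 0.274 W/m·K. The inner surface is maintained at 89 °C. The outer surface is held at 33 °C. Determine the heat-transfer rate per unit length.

Q' = 507 W/m

Resistance network (inner→outer):
  R'_carbon steel = ln(0.00572/0.00474)/(2πk) = 0.1879/(2π·46.8) = 6.391×10^-4 m·K/W
  R'_PTFE = ln(0.00691/0.00572)/(2πk) = 0.1890/(2π·0.274) = 0.1098 m·K/W
ΣR = 6.391×10^-4 + 0.1098 = 0.1104 m·K/W
Q' = ΔT/ΣR = (89 °C − 33 °C)/0.1104 = 507 W/m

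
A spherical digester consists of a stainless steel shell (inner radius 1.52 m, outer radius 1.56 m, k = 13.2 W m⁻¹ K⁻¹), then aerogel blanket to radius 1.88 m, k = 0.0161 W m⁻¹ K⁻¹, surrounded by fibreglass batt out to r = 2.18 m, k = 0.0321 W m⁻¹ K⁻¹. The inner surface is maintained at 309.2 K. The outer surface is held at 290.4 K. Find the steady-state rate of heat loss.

Resistance network (inner→outer):
  R_stainless steel = (1/1.52 − 1/1.56)/(4πk) = 0.01687/(4π·13.2) = 1.017×10^-4 K/W
  R_aerogel blanket = (1/1.56 − 1/1.88)/(4πk) = 0.1091/(4π·0.0161) = 0.5393 K/W
  R_fibreglass batt = (1/1.88 − 1/2.18)/(4πk) = 0.07320/(4π·0.0321) = 0.1815 K/W
ΣR = 1.017×10^-4 + 0.5393 + 0.1815 = 0.7209 K/W
Q = ΔT/ΣR = (309.2 K − 290.4 K)/0.7209 = 26.1 W

Q = 26.1 W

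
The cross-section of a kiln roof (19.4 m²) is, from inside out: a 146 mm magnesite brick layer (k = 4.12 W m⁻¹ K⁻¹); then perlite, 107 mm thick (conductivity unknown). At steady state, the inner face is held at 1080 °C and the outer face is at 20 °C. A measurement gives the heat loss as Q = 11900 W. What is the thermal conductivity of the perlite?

k = 0.0632 W/m·K

ΣR = ΔT/Q = |1080 − 20|/11900 = 0.08908 K/W
Known resistances:
  R_magnesite brick = L/(kA) = 0.146/(4.12·19.4) = 0.001827 K/W
R_perlite = ΣR − ΣR_known = 0.08908 − 0.001827 = 0.08725 K/W
L/(kA) = 0.08725 ⇒ k = 0.107/(0.08725·19.4) = 0.0632 W/m·K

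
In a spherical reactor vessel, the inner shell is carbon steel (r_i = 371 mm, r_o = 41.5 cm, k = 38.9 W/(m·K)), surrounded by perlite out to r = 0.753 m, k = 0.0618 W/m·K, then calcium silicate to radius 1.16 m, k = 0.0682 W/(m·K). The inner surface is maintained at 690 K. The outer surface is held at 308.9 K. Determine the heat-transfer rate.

Series thermal resistances, inner to outer:
  R_carbon steel = (1/0.371 − 1/0.415)/(4πk) = 0.2858/(4π·38.9) = 5.846×10^-4 K/W
  R_perlite = (1/0.415 − 1/0.753)/(4πk) = 1.082/(4π·0.0618) = 1.393 K/W
  R_calcium silicate = (1/0.753 − 1/1.16)/(4πk) = 0.4660/(4π·0.0682) = 0.5437 K/W
ΣR = 5.846×10^-4 + 1.393 + 0.5437 = 1.937 K/W
Q = ΔT/ΣR = (690 K − 308.9 K)/1.937 = 197 W

Q = 197 W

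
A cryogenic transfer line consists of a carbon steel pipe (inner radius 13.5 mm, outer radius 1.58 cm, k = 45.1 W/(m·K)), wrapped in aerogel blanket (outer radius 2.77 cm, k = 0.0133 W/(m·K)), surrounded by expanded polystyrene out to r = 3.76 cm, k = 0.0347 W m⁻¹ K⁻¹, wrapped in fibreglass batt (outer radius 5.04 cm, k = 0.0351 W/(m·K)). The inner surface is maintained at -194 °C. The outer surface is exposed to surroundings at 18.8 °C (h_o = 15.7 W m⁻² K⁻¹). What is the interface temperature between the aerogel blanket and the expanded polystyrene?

Series thermal resistances, inner to outer:
  R'_carbon steel = ln(0.0158/0.0135)/(2πk) = 0.1573/(2π·45.1) = 5.552×10^-4 m·K/W
  R'_aerogel blanket = ln(0.0277/0.0158)/(2πk) = 0.5614/(2π·0.0133) = 6.718 m·K/W
  R'_expanded polystyrene = ln(0.0376/0.0277)/(2πk) = 0.3056/(2π·0.0347) = 1.402 m·K/W
  R'_fibreglass batt = ln(0.0504/0.0376)/(2πk) = 0.2930/(2π·0.0351) = 1.328 m·K/W
  R'_conv,out = 1/(2πr h) = 1/(2π·0.0504·15.7) = 0.2011 m·K/W
ΣR = 5.552×10^-4 + 6.718 + 1.402 + 1.328 + 0.2011 = 9.650 m·K/W
Q' = ΔT/ΣR = (-194 °C − 18.8 °C)/9.650 = -22.05 W/m
From the inner boundary to the aerogel blanket/expanded polystyrene interface, ΣR_partial = 6.719 m·K/W.
T_interface = T_in − Q'·ΣR_partial = -194 °C − (-22.05)(6.719) = -45.8 °C

T = -45.8 °C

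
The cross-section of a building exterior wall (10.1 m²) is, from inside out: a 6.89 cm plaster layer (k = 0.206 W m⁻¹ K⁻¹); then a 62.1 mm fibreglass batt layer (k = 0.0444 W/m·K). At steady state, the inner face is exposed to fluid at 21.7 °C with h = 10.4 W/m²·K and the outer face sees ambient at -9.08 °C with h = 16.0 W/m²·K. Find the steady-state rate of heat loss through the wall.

Resistance network (inner→outer):
  R_conv,in = 1/(hA) = 1/(10.4·10.1) = 0.009520 K/W
  R_plaster = L/(kA) = 0.0689/(0.206·10.1) = 0.03312 K/W
  R_fibreglass batt = L/(kA) = 0.0621/(0.0444·10.1) = 0.1385 K/W
  R_conv,out = 1/(hA) = 1/(16.0·10.1) = 0.006188 K/W
ΣR = 0.009520 + 0.03312 + 0.1385 + 0.006188 = 0.1873 K/W
Q = ΔT/ΣR = (21.7 °C − -9.08 °C)/0.1873 = 164 W

Q = 164 W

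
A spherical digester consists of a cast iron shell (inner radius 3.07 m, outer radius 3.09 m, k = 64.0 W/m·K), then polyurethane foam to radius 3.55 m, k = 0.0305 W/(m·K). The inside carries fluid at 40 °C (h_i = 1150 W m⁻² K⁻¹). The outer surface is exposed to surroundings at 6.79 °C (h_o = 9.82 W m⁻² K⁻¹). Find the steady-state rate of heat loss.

Series thermal resistances, inner to outer:
  R_conv,in = 1/(4πr²h) = 1/(4π·3.07²·1150) = 7.342×10^-6 K/W
  R_cast iron = (1/3.07 − 1/3.09)/(4πk) = 0.002108/(4π·64.0) = 2.621×10^-6 K/W
  R_polyurethane foam = (1/3.09 − 1/3.55)/(4πk) = 0.04193/(4π·0.0305) = 0.1094 K/W
  R_conv,out = 1/(4πr²h) = 1/(4π·3.55²·9.82) = 6.430×10^-4 K/W
ΣR = 7.342×10^-6 + 2.621×10^-6 + 0.1094 + 6.430×10^-4 = 0.1101 K/W
Q = ΔT/ΣR = (40 °C − 6.79 °C)/0.1101 = 302 W

Q = 302 W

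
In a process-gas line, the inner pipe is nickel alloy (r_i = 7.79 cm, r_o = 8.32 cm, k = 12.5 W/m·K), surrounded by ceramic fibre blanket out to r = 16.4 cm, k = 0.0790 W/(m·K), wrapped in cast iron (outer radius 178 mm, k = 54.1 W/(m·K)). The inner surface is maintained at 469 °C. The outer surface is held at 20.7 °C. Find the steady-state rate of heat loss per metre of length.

Treat each layer as a resistance in series:
  R'_nickel alloy = ln(0.0832/0.0779)/(2πk) = 0.06582/(2π·12.5) = 8.381×10^-4 m·K/W
  R'_ceramic fibre blanket = ln(0.164/0.0832)/(2πk) = 0.6786/(2π·0.0790) = 1.367 m·K/W
  R'_cast iron = ln(0.178/0.164)/(2πk) = 0.08192/(2π·54.1) = 2.410×10^-4 m·K/W
ΣR = 8.381×10^-4 + 1.367 + 2.410×10^-4 = 1.368 m·K/W
Q' = ΔT/ΣR = (469 °C − 20.7 °C)/1.368 = 328 W/m

Q' = 328 W/m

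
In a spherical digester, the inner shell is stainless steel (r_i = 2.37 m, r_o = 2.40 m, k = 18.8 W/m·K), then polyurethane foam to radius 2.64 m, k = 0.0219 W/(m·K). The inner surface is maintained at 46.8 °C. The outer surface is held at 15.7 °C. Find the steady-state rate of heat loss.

Q = 226 W

Resistance network (inner→outer):
  R_stainless steel = (1/2.37 − 1/2.40)/(4πk) = 0.005274/(4π·18.8) = 2.233×10^-5 K/W
  R_polyurethane foam = (1/2.40 − 1/2.64)/(4πk) = 0.03788/(4π·0.0219) = 0.1376 K/W
ΣR = 2.233×10^-5 + 0.1376 = 0.1376 K/W
Q = ΔT/ΣR = (46.8 °C − 15.7 °C)/0.1376 = 226 W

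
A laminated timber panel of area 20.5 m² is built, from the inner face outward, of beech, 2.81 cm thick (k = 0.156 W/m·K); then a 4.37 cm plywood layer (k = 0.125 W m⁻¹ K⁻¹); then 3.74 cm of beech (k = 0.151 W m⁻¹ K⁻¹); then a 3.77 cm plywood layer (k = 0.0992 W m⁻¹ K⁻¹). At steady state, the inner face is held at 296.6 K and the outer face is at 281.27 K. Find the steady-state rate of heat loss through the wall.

Treat each layer as a resistance in series:
  R_beech = L/(kA) = 0.0281/(0.156·20.5) = 0.008787 K/W
  R_plywood = L/(kA) = 0.0437/(0.125·20.5) = 0.01705 K/W
  R_beech = L/(kA) = 0.0374/(0.151·20.5) = 0.01208 K/W
  R_plywood = L/(kA) = 0.0377/(0.0992·20.5) = 0.01854 K/W
ΣR = 0.008787 + 0.01705 + 0.01208 + 0.01854 = 0.05646 K/W
Q = ΔT/ΣR = (296.6 K − 281.27 K)/0.05646 = 272 W

Q = 272 W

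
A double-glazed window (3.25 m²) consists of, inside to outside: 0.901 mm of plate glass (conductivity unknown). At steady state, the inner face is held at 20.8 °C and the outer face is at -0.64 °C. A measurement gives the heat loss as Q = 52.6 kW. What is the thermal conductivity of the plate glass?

ΣR = ΔT/Q = |20.8 − -0.64|/52600 = 4.076×10^-4 K/W
L/(kA) = 4.076×10^-4 ⇒ k = 9.01×10^-4/(4.076×10^-4·3.25) = 0.680 W/m·K

k = 0.680 W/m·K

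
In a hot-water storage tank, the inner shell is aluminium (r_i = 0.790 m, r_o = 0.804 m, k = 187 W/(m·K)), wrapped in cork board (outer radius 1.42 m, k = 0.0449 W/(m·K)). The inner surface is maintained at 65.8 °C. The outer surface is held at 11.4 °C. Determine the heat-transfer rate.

Q = 56.9 W

Treat each layer as a resistance in series:
  R_aluminium = (1/0.790 − 1/0.804)/(4πk) = 0.02204/(4π·187) = 9.380×10^-6 K/W
  R_cork board = (1/0.804 − 1/1.42)/(4πk) = 0.5396/(4π·0.0449) = 0.9563 K/W
ΣR = 9.380×10^-6 + 0.9563 = 0.9563 K/W
Q = ΔT/ΣR = (65.8 °C − 11.4 °C)/0.9563 = 56.9 W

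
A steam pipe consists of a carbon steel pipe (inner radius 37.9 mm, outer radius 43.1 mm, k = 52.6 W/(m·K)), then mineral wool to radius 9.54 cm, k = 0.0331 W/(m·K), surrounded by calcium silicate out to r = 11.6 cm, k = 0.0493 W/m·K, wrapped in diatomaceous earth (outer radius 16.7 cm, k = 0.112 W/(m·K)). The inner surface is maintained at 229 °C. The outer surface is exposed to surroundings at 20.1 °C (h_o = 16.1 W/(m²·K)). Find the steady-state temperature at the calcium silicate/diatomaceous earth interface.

T = 44.1 °C

Series thermal resistances, inner to outer:
  R'_carbon steel = ln(0.0431/0.0379)/(2πk) = 0.1286/(2π·52.6) = 3.890×10^-4 m·K/W
  R'_mineral wool = ln(0.0954/0.0431)/(2πk) = 0.7946/(2π·0.0331) = 3.820 m·K/W
  R'_calcium silicate = ln(0.116/0.0954)/(2πk) = 0.1955/(2π·0.0493) = 0.6312 m·K/W
  R'_diatomaceous earth = ln(0.167/0.116)/(2πk) = 0.3644/(2π·0.112) = 0.5178 m·K/W
  R'_conv,out = 1/(2πr h) = 1/(2π·0.167·16.1) = 0.05919 m·K/W
ΣR = 3.890×10^-4 + 3.820 + 0.6312 + 0.5178 + 0.05919 = 5.029 m·K/W
Q' = ΔT/ΣR = (229 °C − 20.1 °C)/5.029 = 41.54 W/m
From the inner boundary to the calcium silicate/diatomaceous earth interface, ΣR_partial = 4.452 m·K/W.
T_interface = T_in − Q'·ΣR_partial = 229 °C − (41.54)(4.452) = 44.1 °C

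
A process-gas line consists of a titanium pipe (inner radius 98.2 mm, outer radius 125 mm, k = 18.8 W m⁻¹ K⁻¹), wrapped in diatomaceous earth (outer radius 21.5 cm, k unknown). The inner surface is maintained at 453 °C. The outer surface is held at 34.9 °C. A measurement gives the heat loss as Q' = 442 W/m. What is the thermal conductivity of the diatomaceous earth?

ΣR = ΔT/Q' = |453 − 34.9|/442 = 0.9459 m·K/W
Known resistances:
  R'_titanium = ln(0.125/0.0982)/(2πk) = 0.2413/(2π·18.8) = 0.002043 m·K/W
R_diatomaceous earth = ΣR − ΣR_known = 0.9459 − 0.002043 = 0.9439 m·K/W
ln(r₂/r₁)/(2πk) = 0.9439 ⇒ k = 0.5423/(2π·0.9439) = 0.0914 W/m·K

k = 0.0914 W/m·K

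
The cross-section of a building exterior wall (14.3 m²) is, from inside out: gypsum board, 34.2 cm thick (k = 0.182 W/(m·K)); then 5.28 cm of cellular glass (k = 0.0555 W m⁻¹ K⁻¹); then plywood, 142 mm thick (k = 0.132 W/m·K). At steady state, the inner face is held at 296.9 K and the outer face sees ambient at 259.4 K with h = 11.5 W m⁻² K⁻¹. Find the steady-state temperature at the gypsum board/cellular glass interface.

T = 279.25 K

Resistance network (inner→outer):
  R_gypsum board = L/(kA) = 0.342/(0.182·14.3) = 0.1314 K/W
  R_cellular glass = L/(kA) = 0.0528/(0.0555·14.3) = 0.06653 K/W
  R_plywood = L/(kA) = 0.142/(0.132·14.3) = 0.07523 K/W
  R_conv,out = 1/(hA) = 1/(11.5·14.3) = 0.006081 K/W
ΣR = 0.1314 + 0.06653 + 0.07523 + 0.006081 = 0.2792 K/W
Q = ΔT/ΣR = (296.9 K − 259.4 K)/0.2792 = 134.3 W
From the inner boundary to the gypsum board/cellular glass interface, ΣR_partial = 0.1314 K/W.
T_interface = T_in − Q·ΣR_partial = 296.9 K − (134.3)(0.1314) = 279.25 K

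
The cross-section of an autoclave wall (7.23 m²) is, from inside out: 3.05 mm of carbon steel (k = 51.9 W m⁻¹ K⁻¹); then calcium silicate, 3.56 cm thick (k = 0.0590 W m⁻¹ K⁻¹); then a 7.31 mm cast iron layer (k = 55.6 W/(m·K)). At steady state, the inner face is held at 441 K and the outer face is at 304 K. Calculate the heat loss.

Q = 1640 W

Treat each layer as a resistance in series:
  R_carbon steel = L/(kA) = 0.00305/(51.9·7.23) = 8.128×10^-6 K/W
  R_calcium silicate = L/(kA) = 0.0356/(0.0590·7.23) = 0.08346 K/W
  R_cast iron = L/(kA) = 0.00731/(55.6·7.23) = 1.818×10^-5 K/W
ΣR = 8.128×10^-6 + 0.08346 + 1.818×10^-5 = 0.08349 K/W
Q = ΔT/ΣR = (441 K − 304 K)/0.08349 = 1640 W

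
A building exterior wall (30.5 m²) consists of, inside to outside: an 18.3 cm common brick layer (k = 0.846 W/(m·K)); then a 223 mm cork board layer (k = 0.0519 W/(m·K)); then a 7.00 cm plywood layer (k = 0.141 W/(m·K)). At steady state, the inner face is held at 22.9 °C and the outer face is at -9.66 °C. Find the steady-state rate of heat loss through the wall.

Q = 198 W

Treat each layer as a resistance in series:
  R_common brick = L/(kA) = 0.183/(0.846·30.5) = 0.007092 K/W
  R_cork board = L/(kA) = 0.223/(0.0519·30.5) = 0.1409 K/W
  R_plywood = L/(kA) = 0.0700/(0.141·30.5) = 0.01628 K/W
ΣR = 0.007092 + 0.1409 + 0.01628 = 0.1643 K/W
Q = ΔT/ΣR = (22.9 °C − -9.66 °C)/0.1643 = 198 W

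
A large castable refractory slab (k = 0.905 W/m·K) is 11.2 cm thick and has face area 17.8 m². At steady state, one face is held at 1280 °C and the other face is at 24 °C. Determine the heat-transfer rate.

Q = kA·ΔT/L = 0.905 × 17.8 × |1280 °C − 24 °C| / 0.112 = 1.81×10^5 W

Q = 181 kW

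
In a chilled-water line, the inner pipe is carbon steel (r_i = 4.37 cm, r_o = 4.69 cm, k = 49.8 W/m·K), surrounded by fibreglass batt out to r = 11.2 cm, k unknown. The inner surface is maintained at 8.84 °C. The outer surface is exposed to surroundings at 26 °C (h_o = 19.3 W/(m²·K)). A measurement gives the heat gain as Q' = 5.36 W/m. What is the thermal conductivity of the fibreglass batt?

k = 0.0443 W/m·K

ΣR = ΔT/Q' = |8.84 − 26|/5.36 = 3.201 m·K/W
Known resistances:
  R'_carbon steel = ln(0.0469/0.0437)/(2πk) = 0.07067/(2π·49.8) = 2.259×10^-4 m·K/W
  R'_conv,out = 1/(2πr h) = 1/(2π·0.112·19.3) = 0.07363 m·K/W
R_fibreglass batt = ΣR − ΣR_known = 3.201 − 0.07386 = 3.127 m·K/W
ln(r₂/r₁)/(2πk) = 3.127 ⇒ k = 0.8705/(2π·3.127) = 0.0443 W/m·K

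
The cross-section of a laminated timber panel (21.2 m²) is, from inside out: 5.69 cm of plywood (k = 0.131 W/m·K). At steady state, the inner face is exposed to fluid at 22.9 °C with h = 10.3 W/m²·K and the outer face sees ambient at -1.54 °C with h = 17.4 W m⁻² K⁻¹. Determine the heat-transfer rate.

Q = 880 W

Resistance network (inner→outer):
  R_conv,in = 1/(hA) = 1/(10.3·21.2) = 0.004580 K/W
  R_plywood = L/(kA) = 0.0569/(0.131·21.2) = 0.02049 K/W
  R_conv,out = 1/(hA) = 1/(17.4·21.2) = 0.002711 K/W
ΣR = 0.004580 + 0.02049 + 0.002711 = 0.02778 K/W
Q = ΔT/ΣR = (22.9 °C − -1.54 °C)/0.02778 = 880 W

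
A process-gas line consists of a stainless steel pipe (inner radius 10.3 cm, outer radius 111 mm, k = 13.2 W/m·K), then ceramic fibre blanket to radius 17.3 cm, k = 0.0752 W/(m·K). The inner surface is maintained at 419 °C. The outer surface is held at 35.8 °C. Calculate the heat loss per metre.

Q' = 408 W/m

Series thermal resistances, inner to outer:
  R'_stainless steel = ln(0.111/0.103)/(2πk) = 0.07480/(2π·13.2) = 9.019×10^-4 m·K/W
  R'_ceramic fibre blanket = ln(0.173/0.111)/(2πk) = 0.4438/(2π·0.0752) = 0.9392 m·K/W
ΣR = 9.019×10^-4 + 0.9392 = 0.9401 m·K/W
Q' = ΔT/ΣR = (419 °C − 35.8 °C)/0.9401 = 408 W/m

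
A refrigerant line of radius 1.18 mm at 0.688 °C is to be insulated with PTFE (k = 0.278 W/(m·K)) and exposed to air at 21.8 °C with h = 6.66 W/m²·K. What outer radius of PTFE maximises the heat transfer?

For a cylinder, r_cr = k_ins/h = 0.278/6.66 = 0.0417 m = 4.17 cm

r_cr = 4.17 cm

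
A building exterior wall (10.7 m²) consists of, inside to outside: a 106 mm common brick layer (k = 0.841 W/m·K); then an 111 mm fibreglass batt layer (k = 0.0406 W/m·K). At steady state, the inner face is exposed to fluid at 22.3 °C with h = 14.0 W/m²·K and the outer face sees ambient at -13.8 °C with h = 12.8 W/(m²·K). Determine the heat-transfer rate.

Q = 128 W

Series thermal resistances, inner to outer:
  R_conv,in = 1/(hA) = 1/(14.0·10.7) = 0.006676 K/W
  R_common brick = L/(kA) = 0.106/(0.841·10.7) = 0.01178 K/W
  R_fibreglass batt = L/(kA) = 0.111/(0.0406·10.7) = 0.2555 K/W
  R_conv,out = 1/(hA) = 1/(12.8·10.7) = 0.007301 K/W
ΣR = 0.006676 + 0.01178 + 0.2555 + 0.007301 = 0.2813 K/W
Q = ΔT/ΣR = (22.3 °C − -13.8 °C)/0.2813 = 128 W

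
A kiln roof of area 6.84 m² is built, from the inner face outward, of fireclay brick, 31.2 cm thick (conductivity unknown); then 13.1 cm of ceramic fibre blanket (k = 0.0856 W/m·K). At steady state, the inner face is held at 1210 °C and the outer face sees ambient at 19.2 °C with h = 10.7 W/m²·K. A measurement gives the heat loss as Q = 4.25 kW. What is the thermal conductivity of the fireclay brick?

ΣR = ΔT/Q = |1210 − 19.2|/4250 = 0.2802 K/W
Known resistances:
  R_ceramic fibre blanket = L/(kA) = 0.131/(0.0856·6.84) = 0.2237 K/W
  R_conv,out = 1/(hA) = 1/(10.7·6.84) = 0.01366 K/W
R_fireclay brick = ΣR − ΣR_known = 0.2802 − 0.2374 = 0.04280 K/W
L/(kA) = 0.04280 ⇒ k = 0.312/(0.04280·6.84) = 1.07 W/m·K

k = 1.07 W/m·K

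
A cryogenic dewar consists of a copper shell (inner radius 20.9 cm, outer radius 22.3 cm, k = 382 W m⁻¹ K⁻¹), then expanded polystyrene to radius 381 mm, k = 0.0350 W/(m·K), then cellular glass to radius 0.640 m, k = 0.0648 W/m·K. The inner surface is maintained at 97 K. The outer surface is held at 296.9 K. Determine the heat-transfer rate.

Q = 36.1 W

Treat each layer as a resistance in series:
  R_copper = (1/0.209 − 1/0.223)/(4πk) = 0.3004/(4π·382) = 6.258×10^-5 K/W
  R_expanded polystyrene = (1/0.223 − 1/0.381)/(4πk) = 1.860/(4π·0.0350) = 4.228 K/W
  R_cellular glass = (1/0.381 − 1/0.640)/(4πk) = 1.062/(4π·0.0648) = 1.304 K/W
ΣR = 6.258×10^-5 + 4.228 + 1.304 = 5.532 K/W
Q = ΔT/ΣR = (97 K − 296.9 K)/5.532 = -36.1 W
(Negative Q ⇒ heat flows inward; heat gain = 36.1 W.)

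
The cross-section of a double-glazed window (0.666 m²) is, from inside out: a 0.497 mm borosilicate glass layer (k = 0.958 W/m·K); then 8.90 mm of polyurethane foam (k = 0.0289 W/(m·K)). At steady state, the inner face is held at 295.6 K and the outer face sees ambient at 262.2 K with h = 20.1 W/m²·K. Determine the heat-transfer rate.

Treat each layer as a resistance in series:
  R_borosilicate glass = L/(kA) = 4.97×10^-4/(0.958·0.666) = 7.790×10^-4 K/W
  R_polyurethane foam = L/(kA) = 0.00890/(0.0289·0.666) = 0.4624 K/W
  R_conv,out = 1/(hA) = 1/(20.1·0.666) = 0.07470 K/W
ΣR = 7.790×10^-4 + 0.4624 + 0.07470 = 0.5379 K/W
Q = ΔT/ΣR = (295.6 K − 262.2 K)/0.5379 = 62.1 W

Q = 62.1 W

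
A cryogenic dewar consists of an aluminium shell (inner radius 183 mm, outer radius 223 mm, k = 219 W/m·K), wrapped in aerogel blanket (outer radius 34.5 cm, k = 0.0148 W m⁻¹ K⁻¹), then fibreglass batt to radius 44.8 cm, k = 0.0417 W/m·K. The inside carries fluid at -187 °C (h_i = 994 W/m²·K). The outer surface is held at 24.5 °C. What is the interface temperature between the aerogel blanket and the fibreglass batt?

Series thermal resistances, inner to outer:
  R_conv,in = 1/(4πr²h) = 1/(4π·0.183²·994) = 0.002391 K/W
  R_aluminium = (1/0.183 − 1/0.223)/(4πk) = 0.9802/(4π·219) = 3.562×10^-4 K/W
  R_aerogel blanket = (1/0.223 − 1/0.345)/(4πk) = 1.586/(4π·0.0148) = 8.526 K/W
  R_fibreglass batt = (1/0.345 − 1/0.448)/(4πk) = 0.6664/(4π·0.0417) = 1.272 K/W
ΣR = 0.002391 + 3.562×10^-4 + 8.526 + 1.272 = 9.801 K/W
Q = ΔT/ΣR = (-187 °C − 24.5 °C)/9.801 = -21.58 W
From the inner boundary to the aerogel blanket/fibreglass batt interface, ΣR_partial = 8.529 K/W.
T_interface = T_in − Q·ΣR_partial = -187 °C − (-21.58)(8.529) = -2.9 °C

T = -2.9 °C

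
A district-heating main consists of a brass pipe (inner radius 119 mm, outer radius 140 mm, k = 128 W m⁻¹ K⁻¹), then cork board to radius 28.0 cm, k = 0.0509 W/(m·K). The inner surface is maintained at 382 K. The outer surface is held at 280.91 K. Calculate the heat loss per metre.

Treat each layer as a resistance in series:
  R'_brass = ln(0.140/0.119)/(2πk) = 0.1625/(2π·128) = 2.021×10^-4 m·K/W
  R'_cork board = ln(0.280/0.140)/(2πk) = 0.6931/(2π·0.0509) = 2.167 m·K/W
ΣR = 2.021×10^-4 + 2.167 = 2.167 m·K/W
Q' = ΔT/ΣR = (382 K − 280.91 K)/2.167 = 46.6 W/m

Q' = 46.6 W/m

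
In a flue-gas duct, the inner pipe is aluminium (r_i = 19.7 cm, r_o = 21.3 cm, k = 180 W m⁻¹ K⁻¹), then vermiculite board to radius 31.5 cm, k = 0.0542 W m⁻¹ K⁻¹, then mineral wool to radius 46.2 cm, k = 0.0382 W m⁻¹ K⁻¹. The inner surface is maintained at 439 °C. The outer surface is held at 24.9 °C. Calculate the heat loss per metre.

Series thermal resistances, inner to outer:
  R'_aluminium = ln(0.213/0.197)/(2πk) = 0.07809/(2π·180) = 6.905×10^-5 m·K/W
  R'_vermiculite board = ln(0.315/0.213)/(2πk) = 0.3913/(2π·0.0542) = 1.149 m·K/W
  R'_mineral wool = ln(0.462/0.315)/(2πk) = 0.3830/(2π·0.0382) = 1.596 m·K/W
ΣR = 6.905×10^-5 + 1.149 + 1.596 = 2.745 m·K/W
Q' = ΔT/ΣR = (439 °C − 24.9 °C)/2.745 = 151 W/m

Q' = 151 W/m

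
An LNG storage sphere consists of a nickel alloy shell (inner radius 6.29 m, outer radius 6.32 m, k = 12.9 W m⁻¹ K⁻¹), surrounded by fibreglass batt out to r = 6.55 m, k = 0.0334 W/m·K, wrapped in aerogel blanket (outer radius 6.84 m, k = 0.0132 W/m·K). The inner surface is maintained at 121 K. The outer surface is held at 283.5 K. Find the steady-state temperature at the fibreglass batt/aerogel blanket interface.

T = 162 K

Series thermal resistances, inner to outer:
  R_nickel alloy = (1/6.29 − 1/6.32)/(4πk) = 7.547×10^-4/(4π·12.9) = 4.655×10^-6 K/W
  R_fibreglass batt = (1/6.32 − 1/6.55)/(4πk) = 0.005556/(4π·0.0334) = 0.01324 K/W
  R_aerogel blanket = (1/6.55 − 1/6.84)/(4πk) = 0.006473/(4π·0.0132) = 0.03902 K/W
ΣR = 4.655×10^-6 + 0.01324 + 0.03902 = 0.05226 K/W
Q = ΔT/ΣR = (121 K − 283.5 K)/0.05226 = -3109 W
From the inner boundary to the fibreglass batt/aerogel blanket interface, ΣR_partial = 0.01324 K/W.
T_interface = T_in − Q·ΣR_partial = 121 K − (-3109)(0.01324) = 162 K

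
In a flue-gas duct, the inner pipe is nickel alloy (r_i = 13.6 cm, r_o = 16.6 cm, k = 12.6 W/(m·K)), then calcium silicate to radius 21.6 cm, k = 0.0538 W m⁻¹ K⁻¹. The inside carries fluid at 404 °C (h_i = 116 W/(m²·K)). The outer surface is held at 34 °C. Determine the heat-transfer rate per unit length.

Series thermal resistances, inner to outer:
  R'_conv,in = 1/(2πr h) = 1/(2π·0.136·116) = 0.01009 m·K/W
  R'_nickel alloy = ln(0.166/0.136)/(2πk) = 0.1993/(2π·12.6) = 0.002518 m·K/W
  R'_calcium silicate = ln(0.216/0.166)/(2πk) = 0.2633/(2π·0.0538) = 0.7789 m·K/W
ΣR = 0.01009 + 0.002518 + 0.7789 = 0.7915 m·K/W
Q' = ΔT/ΣR = (404 °C − 34 °C)/0.7915 = 467 W/m

Q' = 467 W/m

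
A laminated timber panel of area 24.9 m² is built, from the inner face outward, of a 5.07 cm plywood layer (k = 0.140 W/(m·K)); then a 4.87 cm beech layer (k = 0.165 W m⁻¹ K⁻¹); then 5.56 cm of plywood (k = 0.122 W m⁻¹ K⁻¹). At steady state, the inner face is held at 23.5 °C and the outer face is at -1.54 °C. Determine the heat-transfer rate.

Treat each layer as a resistance in series:
  R_plywood = L/(kA) = 0.0507/(0.140·24.9) = 0.01454 K/W
  R_beech = L/(kA) = 0.0487/(0.165·24.9) = 0.01185 K/W
  R_plywood = L/(kA) = 0.0556/(0.122·24.9) = 0.01830 K/W
ΣR = 0.01454 + 0.01185 + 0.01830 = 0.04469 K/W
Q = ΔT/ΣR = (23.5 °C − -1.54 °C)/0.04469 = 560 W

Q = 560 W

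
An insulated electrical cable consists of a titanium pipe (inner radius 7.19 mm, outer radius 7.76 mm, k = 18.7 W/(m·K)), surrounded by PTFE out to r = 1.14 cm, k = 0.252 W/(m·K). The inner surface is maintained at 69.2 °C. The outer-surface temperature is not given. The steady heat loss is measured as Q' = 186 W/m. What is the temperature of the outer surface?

T_out = 23.9 °C

Sum the resistances:
  R'_titanium = ln(0.00776/0.00719)/(2πk) = 0.07629/(2π·18.7) = 6.493×10^-4 m·K/W
  R'_PTFE = ln(0.0114/0.00776)/(2πk) = 0.3846/(2π·0.252) = 0.2429 m·K/W
ΣR = 0.2436 m·K/W
ΔT = Q'·ΣR = 186 × 0.2436 = 45.31 K
Heat flows outward, so T_out = T_in − ΔT = 69.2 − 45.31 = 23.9 °C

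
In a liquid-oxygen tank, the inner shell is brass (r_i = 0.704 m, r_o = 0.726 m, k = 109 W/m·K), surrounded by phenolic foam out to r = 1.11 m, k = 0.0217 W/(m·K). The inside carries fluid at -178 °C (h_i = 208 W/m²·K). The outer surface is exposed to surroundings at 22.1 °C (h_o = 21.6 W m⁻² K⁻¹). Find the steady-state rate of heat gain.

Q = 114 W

Resistance network (inner→outer):
  R_conv,in = 1/(4πr²h) = 1/(4π·0.704²·208) = 7.719×10^-4 K/W
  R_brass = (1/0.704 − 1/0.726)/(4πk) = 0.04304/(4π·109) = 3.143×10^-5 K/W
  R_phenolic foam = (1/0.726 − 1/1.11)/(4πk) = 0.4765/(4π·0.0217) = 1.747 K/W
  R_conv,out = 1/(4πr²h) = 1/(4π·1.11²·21.6) = 0.002990 K/W
ΣR = 7.719×10^-4 + 3.143×10^-5 + 1.747 + 0.002990 = 1.751 K/W
Q = ΔT/ΣR = (-178 °C − 22.1 °C)/1.751 = -114 W
(Negative Q ⇒ heat flows inward; heat gain = 114 W.)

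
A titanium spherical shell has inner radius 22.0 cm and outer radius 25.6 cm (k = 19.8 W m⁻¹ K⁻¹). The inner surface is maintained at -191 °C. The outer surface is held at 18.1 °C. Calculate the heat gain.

Q = 4πk·ΔT/(1/r₁ − 1/r₂) = 4π × 19.8 × 209.1 / (1/0.220 − 1/0.256) = 81400 W

Q = 81.4 kW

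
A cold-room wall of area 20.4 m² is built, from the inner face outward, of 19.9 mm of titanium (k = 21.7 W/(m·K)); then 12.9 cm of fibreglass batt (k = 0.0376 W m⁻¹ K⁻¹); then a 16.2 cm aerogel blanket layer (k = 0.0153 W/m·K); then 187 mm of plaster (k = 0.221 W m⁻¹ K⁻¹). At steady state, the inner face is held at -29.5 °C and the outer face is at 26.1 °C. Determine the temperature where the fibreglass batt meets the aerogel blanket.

T = -16.7 °C

Resistance network (inner→outer):
  R_titanium = L/(kA) = 0.0199/(21.7·20.4) = 4.495×10^-5 K/W
  R_fibreglass batt = L/(kA) = 0.129/(0.0376·20.4) = 0.1682 K/W
  R_aerogel blanket = L/(kA) = 0.162/(0.0153·20.4) = 0.5190 K/W
  R_plaster = L/(kA) = 0.187/(0.221·20.4) = 0.04148 K/W
ΣR = 4.495×10^-5 + 0.1682 + 0.5190 + 0.04148 = 0.7287 K/W
Q = ΔT/ΣR = (-29.5 °C − 26.1 °C)/0.7287 = -76.30 W
From the inner boundary to the fibreglass batt/aerogel blanket interface, ΣR_partial = 0.1682 K/W.
T_interface = T_in − Q·ΣR_partial = -29.5 °C − (-76.30)(0.1682) = -16.7 °C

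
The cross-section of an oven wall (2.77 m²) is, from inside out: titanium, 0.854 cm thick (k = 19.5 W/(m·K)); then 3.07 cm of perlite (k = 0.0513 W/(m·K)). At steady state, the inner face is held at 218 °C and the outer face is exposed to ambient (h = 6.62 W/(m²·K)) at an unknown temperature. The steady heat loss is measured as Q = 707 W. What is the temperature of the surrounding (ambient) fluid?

T_out = 26.6 °C

Sum the resistances:
  R_titanium = L/(kA) = 0.00854/(19.5·2.77) = 1.581×10^-4 K/W
  R_perlite = L/(kA) = 0.0307/(0.0513·2.77) = 0.2160 K/W
  R_conv,out = 1/(hA) = 1/(6.62·2.77) = 0.05453 K/W
ΣR = 0.2707 K/W
ΔT = Q·ΣR = 707 × 0.2707 = 191.4 K
Heat flows outward, so T_out = T_in − ΔT = 218 − 191.4 = 26.6 °C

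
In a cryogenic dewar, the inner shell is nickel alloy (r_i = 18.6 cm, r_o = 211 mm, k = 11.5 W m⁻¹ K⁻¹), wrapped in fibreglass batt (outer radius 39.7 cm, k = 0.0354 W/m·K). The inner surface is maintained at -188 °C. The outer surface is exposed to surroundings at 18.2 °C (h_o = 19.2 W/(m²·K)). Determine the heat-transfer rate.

Q = 41.1 W

Resistance network (inner→outer):
  R_nickel alloy = (1/0.186 − 1/0.211)/(4πk) = 0.6370/(4π·11.5) = 0.004408 K/W
  R_fibreglass batt = (1/0.211 − 1/0.397)/(4πk) = 2.220/(4π·0.0354) = 4.991 K/W
  R_conv,out = 1/(4πr²h) = 1/(4π·0.397²·19.2) = 0.02630 K/W
ΣR = 0.004408 + 4.991 + 0.02630 = 5.022 K/W
Q = ΔT/ΣR = (-188 °C − 18.2 °C)/5.022 = -41.1 W
(Negative Q ⇒ heat flows inward; heat gain = 41.1 W.)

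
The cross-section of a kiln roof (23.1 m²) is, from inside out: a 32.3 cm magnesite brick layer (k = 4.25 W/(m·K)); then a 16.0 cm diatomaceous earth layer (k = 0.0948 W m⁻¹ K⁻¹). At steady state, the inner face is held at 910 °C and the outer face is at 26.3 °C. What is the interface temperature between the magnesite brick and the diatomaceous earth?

Treat each layer as a resistance in series:
  R_magnesite brick = L/(kA) = 0.323/(4.25·23.1) = 0.003290 K/W
  R_diatomaceous earth = L/(kA) = 0.160/(0.0948·23.1) = 0.07306 K/W
ΣR = 0.003290 + 0.07306 = 0.07635 K/W
Q = ΔT/ΣR = (910 °C − 26.3 °C)/0.07635 = 11570 W
From the inner boundary to the magnesite brick/diatomaceous earth interface, ΣR_partial = 0.003290 K/W.
T_interface = T_in − Q·ΣR_partial = 910 °C − (11570)(0.003290) = 872 °C

T = 872 °C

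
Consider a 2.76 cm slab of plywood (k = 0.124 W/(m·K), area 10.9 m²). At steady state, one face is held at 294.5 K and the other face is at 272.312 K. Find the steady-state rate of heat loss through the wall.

Q = 1090 W

Q = kA·ΔT/L = 0.124 × 10.9 × |294.5 K − 272.312 K| / 0.0276 = 1090 W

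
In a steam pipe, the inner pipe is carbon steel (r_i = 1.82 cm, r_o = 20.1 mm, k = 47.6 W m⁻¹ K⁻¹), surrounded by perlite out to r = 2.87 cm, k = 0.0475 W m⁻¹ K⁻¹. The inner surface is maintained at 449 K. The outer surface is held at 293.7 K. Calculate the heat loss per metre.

Q' = 130 W/m

Treat each layer as a resistance in series:
  R'_carbon steel = ln(0.0201/0.0182)/(2πk) = 0.09930/(2π·47.6) = 3.320×10^-4 m·K/W
  R'_perlite = ln(0.0287/0.0201)/(2πk) = 0.3562/(2π·0.0475) = 1.193 m·K/W
ΣR = 3.320×10^-4 + 1.193 = 1.193 m·K/W
Q' = ΔT/ΣR = (449 K − 293.7 K)/1.193 = 130 W/m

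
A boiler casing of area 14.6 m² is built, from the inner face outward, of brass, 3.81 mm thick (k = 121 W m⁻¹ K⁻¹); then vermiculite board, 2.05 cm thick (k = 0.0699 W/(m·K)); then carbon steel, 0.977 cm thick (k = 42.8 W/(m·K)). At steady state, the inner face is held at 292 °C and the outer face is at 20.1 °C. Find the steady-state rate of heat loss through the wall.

Q = 13500 W

Resistance network (inner→outer):
  R_brass = L/(kA) = 0.00381/(121·14.6) = 2.157×10^-6 K/W
  R_vermiculite board = L/(kA) = 0.0205/(0.0699·14.6) = 0.02009 K/W
  R_carbon steel = L/(kA) = 0.00977/(42.8·14.6) = 1.564×10^-5 K/W
ΣR = 2.157×10^-6 + 0.02009 + 1.564×10^-5 = 0.02011 K/W
Q = ΔT/ΣR = (292 °C − 20.1 °C)/0.02011 = 13500 W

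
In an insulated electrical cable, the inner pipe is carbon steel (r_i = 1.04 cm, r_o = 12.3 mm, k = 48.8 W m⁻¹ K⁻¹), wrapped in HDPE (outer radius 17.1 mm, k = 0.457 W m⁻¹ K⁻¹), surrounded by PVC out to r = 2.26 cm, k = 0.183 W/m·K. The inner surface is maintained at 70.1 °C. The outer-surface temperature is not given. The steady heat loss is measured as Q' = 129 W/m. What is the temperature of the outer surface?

T_out = 23.9 °C

Sum the resistances:
  R'_carbon steel = ln(0.0123/0.0104)/(2πk) = 0.1678/(2π·48.8) = 5.472×10^-4 m·K/W
  R'_HDPE = ln(0.0171/0.0123)/(2πk) = 0.3295/(2π·0.457) = 0.1147 m·K/W
  R'_PVC = ln(0.0226/0.0171)/(2πk) = 0.2789/(2π·0.183) = 0.2425 m·K/W
ΣR = 0.3578 m·K/W
ΔT = Q'·ΣR = 129 × 0.3578 = 46.16 K
Heat flows outward, so T_out = T_in − ΔT = 70.1 − 46.16 = 23.9 °C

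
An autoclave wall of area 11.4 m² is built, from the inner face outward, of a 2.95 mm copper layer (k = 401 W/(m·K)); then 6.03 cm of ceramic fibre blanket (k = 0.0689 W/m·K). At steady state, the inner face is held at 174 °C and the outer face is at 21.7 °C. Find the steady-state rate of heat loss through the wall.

Q = 1980 W

Resistance network (inner→outer):
  R_copper = L/(kA) = 0.00295/(401·11.4) = 6.453×10^-7 K/W
  R_ceramic fibre blanket = L/(kA) = 0.0603/(0.0689·11.4) = 0.07677 K/W
ΣR = 6.453×10^-7 + 0.07677 = 0.07677 K/W
Q = ΔT/ΣR = (174 °C − 21.7 °C)/0.07677 = 1980 W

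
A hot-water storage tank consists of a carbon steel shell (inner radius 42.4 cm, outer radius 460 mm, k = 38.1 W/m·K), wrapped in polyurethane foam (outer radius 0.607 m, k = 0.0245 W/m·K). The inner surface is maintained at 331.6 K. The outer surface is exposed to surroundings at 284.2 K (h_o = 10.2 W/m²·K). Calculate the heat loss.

Q = 27.4 W

Resistance network (inner→outer):
  R_carbon steel = (1/0.424 − 1/0.460)/(4πk) = 0.1846/(4π·38.1) = 3.855×10^-4 K/W
  R_polyurethane foam = (1/0.460 − 1/0.607)/(4πk) = 0.5265/(4π·0.0245) = 1.710 K/W
  R_conv,out = 1/(4πr²h) = 1/(4π·0.607²·10.2) = 0.02117 K/W
ΣR = 3.855×10^-4 + 1.710 + 0.02117 = 1.732 K/W
Q = ΔT/ΣR = (331.6 K − 284.2 K)/1.732 = 27.4 W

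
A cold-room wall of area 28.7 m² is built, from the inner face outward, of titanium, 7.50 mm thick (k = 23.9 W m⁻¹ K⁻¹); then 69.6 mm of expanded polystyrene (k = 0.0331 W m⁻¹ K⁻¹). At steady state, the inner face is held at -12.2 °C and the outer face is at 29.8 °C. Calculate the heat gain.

Q = 573 W

Resistance network (inner→outer):
  R_titanium = L/(kA) = 0.00750/(23.9·28.7) = 1.093×10^-5 K/W
  R_expanded polystyrene = L/(kA) = 0.0696/(0.0331·28.7) = 0.07327 K/W
ΣR = 1.093×10^-5 + 0.07327 = 0.07328 K/W
Q = ΔT/ΣR = (-12.2 °C − 29.8 °C)/0.07328 = -573 W
(Negative Q ⇒ heat flows inward; heat gain = 573 W.)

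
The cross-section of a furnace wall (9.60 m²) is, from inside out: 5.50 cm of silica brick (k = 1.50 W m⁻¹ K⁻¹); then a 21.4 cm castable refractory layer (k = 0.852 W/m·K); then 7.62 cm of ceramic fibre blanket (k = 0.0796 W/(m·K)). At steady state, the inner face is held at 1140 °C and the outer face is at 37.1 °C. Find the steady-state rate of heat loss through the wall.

Resistance network (inner→outer):
  R_silica brick = L/(kA) = 0.0550/(1.50·9.60) = 0.003819 K/W
  R_castable refractory = L/(kA) = 0.214/(0.852·9.60) = 0.02616 K/W
  R_ceramic fibre blanket = L/(kA) = 0.0762/(0.0796·9.60) = 0.09972 K/W
ΣR = 0.003819 + 0.02616 + 0.09972 = 0.1297 K/W
Q = ΔT/ΣR = (1140 °C − 37.1 °C)/0.1297 = 8500 W

Q = 8.50 kW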